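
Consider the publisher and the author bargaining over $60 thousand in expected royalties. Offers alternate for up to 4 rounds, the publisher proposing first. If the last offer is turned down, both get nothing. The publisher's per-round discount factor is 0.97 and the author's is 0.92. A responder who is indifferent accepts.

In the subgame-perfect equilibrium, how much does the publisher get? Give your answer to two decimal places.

9.08

Solve by backward induction from round 4.
Round 4 (the author proposes): rejection yields 0 for the publisher; the author offers 0 and keeps 60.
Round 3 (the publisher proposes): the author can get 60 next round, worth 0.92 × 60 = 55.2 now, so the publisher offers 55.2, keeping 4.8.
Round 2 (the author proposes): the publisher can get 4.8 next round, worth 0.97 × 4.8 = 4.656 now; the author offers that and keeps 55.344.
Round 1 (the publisher proposes): the author can get 55.344 next round, worth 0.92 × 55.344 = 50.91648 now, so the publisher offers 50.91648, keeping 9.08352.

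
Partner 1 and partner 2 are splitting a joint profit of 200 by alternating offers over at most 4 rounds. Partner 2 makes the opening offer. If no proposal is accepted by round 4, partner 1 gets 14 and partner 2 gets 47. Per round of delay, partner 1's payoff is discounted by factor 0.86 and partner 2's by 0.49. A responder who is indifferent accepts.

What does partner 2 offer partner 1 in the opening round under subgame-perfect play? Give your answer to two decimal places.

Work backward from the last round.
Round 4 (partner 1 proposes): partner 2 gets 47 if talks fail, so partner 1 offers 47 and keeps 153.
Round 3 (partner 2 proposes): partner 1 can get 153 next round, worth 0.86 × 153 = 131.58 now; partner 2 offers that and keeps 68.42.
Round 2 (partner 1 proposes): partner 2 can get 68.42 next round, worth 0.49 × 68.42 = 33.5258 now; partner 1 offers that and keeps 166.4742.
Round 1 (partner 2 proposes): partner 1 can get 166.4742 next round, worth 0.86 × 166.4742 = 143.167812 now. Partner 2 offers 143.167812 and keeps 200 − 143.167812 = 56.832188.

143.17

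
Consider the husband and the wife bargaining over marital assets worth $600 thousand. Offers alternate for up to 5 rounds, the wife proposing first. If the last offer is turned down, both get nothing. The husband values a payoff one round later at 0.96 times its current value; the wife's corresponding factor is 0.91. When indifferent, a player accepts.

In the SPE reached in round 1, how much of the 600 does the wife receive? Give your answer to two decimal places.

502.87

Round 5 (the wife proposes): the husband will accept anything ≥ 0, so the wife offers 0 and keeps 600.
Round 4 (the husband proposes): the wife can get 600 next round, worth 0.91 × 600 = 546 now, so the husband offers 546, keeping 54.
Round 3 (the wife proposes): the husband can get 54 next round, worth 0.96 × 54 = 51.84 now, so the wife offers 51.84, keeping 548.16.
Round 2 (the husband proposes): the wife can get 548.16 next round, worth 0.91 × 548.16 = 498.8256 now. The husband offers 498.8256 and keeps 600 − 498.8256 = 101.1744.
Round 1 (the wife proposes): the husband can get 101.1744 next round, worth 0.96 × 101.1744 = 97.127424 now. The wife offers 97.127424 and keeps 600 − 97.127424 = 502.872576.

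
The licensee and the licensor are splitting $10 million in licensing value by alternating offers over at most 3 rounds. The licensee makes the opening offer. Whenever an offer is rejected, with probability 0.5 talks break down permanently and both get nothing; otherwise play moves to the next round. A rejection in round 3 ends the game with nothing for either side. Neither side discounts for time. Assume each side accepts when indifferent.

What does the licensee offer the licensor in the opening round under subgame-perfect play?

2.5

Round 3 (the licensee proposes): rejection yields 0 for the licensor; the licensee offers 0 and keeps 10.
Round 2 (the licensor proposes): rejecting gives the licensee an expected 0.5 × 10 = 5, so the licensor offers 5, keeping 5.
Round 1 (the licensee proposes): rejecting gives the licensor an expected 0.5 × 5 = 2.5; the licensee offers that and keeps 7.5.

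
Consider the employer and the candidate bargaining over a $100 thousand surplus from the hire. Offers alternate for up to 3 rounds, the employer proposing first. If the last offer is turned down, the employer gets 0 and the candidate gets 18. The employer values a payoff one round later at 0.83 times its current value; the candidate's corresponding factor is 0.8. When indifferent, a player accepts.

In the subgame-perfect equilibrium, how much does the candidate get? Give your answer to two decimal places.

Round 3 (the employer proposes): the candidate gets 18 if talks fail, so the employer offers 18 and keeps 82.
Round 2 (the candidate proposes): the employer can get 82 next round, worth 0.83 × 82 = 68.06 now, so the candidate offers 68.06, keeping 31.94.
Round 1 (the employer proposes): the candidate can get 31.94 next round, worth 0.8 × 31.94 = 25.552 now. The employer offers 25.552 and keeps 100 − 25.552 = 74.448.

25.55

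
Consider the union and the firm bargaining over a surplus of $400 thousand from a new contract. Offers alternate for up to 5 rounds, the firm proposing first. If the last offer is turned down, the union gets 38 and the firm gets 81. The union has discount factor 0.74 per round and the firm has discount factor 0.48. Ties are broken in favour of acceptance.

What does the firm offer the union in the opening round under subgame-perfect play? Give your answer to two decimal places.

Solve by backward induction from round 5.
Round 5 (the firm proposes): the union gets 38 if talks fail, so the firm offers 38 and keeps 362.
Round 4 (the union proposes): the firm can get 362 next round, worth 0.48 × 362 = 173.76 now, so the union offers 173.76, keeping 226.24.
Round 3 (the firm proposes): the union can get 226.24 next round, worth 0.74 × 226.24 = 167.4176 now, so the firm offers 167.4176, keeping 232.5824.
Round 2 (the union proposes): the firm can get 232.5824 next round, worth 0.48 × 232.5824 = 111.639552 now, so the union offers 111.639552, keeping 288.360448.
Round 1 (the firm proposes): the union can get 288.360448 next round, worth 0.74 × 288.360448 = 213.38673152 now; the firm offers that and keeps 186.61326848.

213.39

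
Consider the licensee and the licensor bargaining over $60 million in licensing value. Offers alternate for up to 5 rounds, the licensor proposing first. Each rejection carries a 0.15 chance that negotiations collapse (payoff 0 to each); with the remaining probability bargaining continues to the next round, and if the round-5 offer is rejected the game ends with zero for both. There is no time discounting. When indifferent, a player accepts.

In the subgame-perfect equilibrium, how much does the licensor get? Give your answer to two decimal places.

46.82

Round 5 (the licensor proposes): the licensee will accept anything ≥ 0, so the licensor offers 0 and keeps 60.
Round 4 (the licensee proposes): rejecting gives the licensor an expected 0.85 × 60 = 51, so the licensee offers 51, keeping 9.
Round 3 (the licensor proposes): rejecting gives the licensee an expected 0.85 × 9 = 7.65. The licensor offers 7.65 and keeps 60 − 7.65 = 52.35.
Round 2 (the licensee proposes): rejecting gives the licensor an expected 0.85 × 52.35 = 44.4975, so the licensee offers 44.4975, keeping 15.5025.
Round 1 (the licensor proposes): rejecting gives the licensee an expected 0.85 × 15.5025 = 13.177125; the licensor offers that and keeps 46.822875.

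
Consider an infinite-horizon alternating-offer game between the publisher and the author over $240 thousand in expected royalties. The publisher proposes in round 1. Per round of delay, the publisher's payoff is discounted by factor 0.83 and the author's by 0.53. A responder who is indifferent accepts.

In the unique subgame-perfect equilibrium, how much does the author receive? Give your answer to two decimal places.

38.61

In a stationary SPE each proposer offers the other exactly their discounted continuation value.
If the publisher keeps x when proposing and the author keeps y when proposing, then x = 240 − 0.53y and y = 240 − 0.83x.
Solving: x = 240(1 − 0.53) / (1 − 0.83·0.53) = 112.8 / 0.5601 ≈ 201.3926.
The author gets 240 − 201.3926 ≈ 38.6074.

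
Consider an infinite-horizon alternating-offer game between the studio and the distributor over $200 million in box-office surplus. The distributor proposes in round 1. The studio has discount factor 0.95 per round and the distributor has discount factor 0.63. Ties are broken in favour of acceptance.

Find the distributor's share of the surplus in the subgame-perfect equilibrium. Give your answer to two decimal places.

Let x be the distributor's share when the distributor proposes and y be the studio's share when the studio proposes.
The studio accepts iff offered ≥ 0.95·y, so x = 200 − 0.95y. Symmetrically y = 200 − 0.63x.
Substituting: x = 200 − 0.95(200 − 0.63x), giving x(1 − 0.63·0.95) = 200(1 − 0.95).
So x = 200 × 0.05 / 0.4015 ≈ 24.9066, and the studio receives 200 − x ≈ 175.0934.

24.91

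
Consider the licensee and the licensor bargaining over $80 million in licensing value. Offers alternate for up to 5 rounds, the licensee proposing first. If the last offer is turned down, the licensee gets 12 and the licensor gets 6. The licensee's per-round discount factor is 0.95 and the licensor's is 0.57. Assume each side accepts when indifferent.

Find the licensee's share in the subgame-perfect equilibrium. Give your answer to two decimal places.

74.73

Solve by backward induction from round 5.
Round 5 (the licensee proposes): the licensor gets 6 if talks fail, so the licensee offers 6 and keeps 74.
Round 4 (the licensor proposes): the licensee can get 74 next round, worth 0.95 × 74 = 70.3 now, so the licensor offers 70.3, keeping 9.7.
Round 3 (the licensee proposes): the licensor can get 9.7 next round, worth 0.57 × 9.7 = 5.529 now, so the licensee offers 5.529, keeping 74.471.
Round 2 (the licensor proposes): the licensee can get 74.471 next round, worth 0.95 × 74.471 = 70.74745 now. The licensor offers 70.74745 and keeps 80 − 70.74745 = 9.25255.
Round 1 (the licensee proposes): the licensor can get 9.25255 next round, worth 0.57 × 9.25255 = 5.2739535 now; the licensee offers that and keeps 74.7260465.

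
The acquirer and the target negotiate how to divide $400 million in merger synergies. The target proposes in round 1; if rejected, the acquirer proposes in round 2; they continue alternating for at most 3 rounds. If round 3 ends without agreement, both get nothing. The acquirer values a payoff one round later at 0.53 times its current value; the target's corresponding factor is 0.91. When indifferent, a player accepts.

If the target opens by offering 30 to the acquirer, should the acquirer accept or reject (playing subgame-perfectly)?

Round 3 (the target proposes): rejection yields 0 for the acquirer; the target offers 0 and keeps 400.
Round 2 (the acquirer proposes): the target can get 400 next round, worth 0.91 × 400 = 364 now. The acquirer offers 364 and keeps 400 − 364 = 36.
So by rejecting in round 1, the acquirer gets 36 next round, worth 0.53 × 36 = 19.08 now.
Offer 30 ≥ 19.08, so the acquirer accepts.

Accept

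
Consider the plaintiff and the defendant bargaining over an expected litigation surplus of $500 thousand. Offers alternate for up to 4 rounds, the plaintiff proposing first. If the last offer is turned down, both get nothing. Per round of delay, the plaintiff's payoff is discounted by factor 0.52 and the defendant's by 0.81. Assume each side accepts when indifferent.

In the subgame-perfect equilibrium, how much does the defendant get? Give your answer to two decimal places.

364.99

Round 4 (the defendant proposes): rejection yields 0 for the plaintiff; the defendant offers 0 and keeps 500.
Round 3 (the plaintiff proposes): the defendant can get 500 next round, worth 0.81 × 500 = 405 now; the plaintiff offers that and keeps 95.
Round 2 (the defendant proposes): the plaintiff can get 95 next round, worth 0.52 × 95 = 49.4 now. The defendant offers 49.4 and keeps 500 − 49.4 = 450.6.
Round 1 (the plaintiff proposes): the defendant can get 450.6 next round, worth 0.81 × 450.6 = 364.986 now; the plaintiff offers that and keeps 135.014.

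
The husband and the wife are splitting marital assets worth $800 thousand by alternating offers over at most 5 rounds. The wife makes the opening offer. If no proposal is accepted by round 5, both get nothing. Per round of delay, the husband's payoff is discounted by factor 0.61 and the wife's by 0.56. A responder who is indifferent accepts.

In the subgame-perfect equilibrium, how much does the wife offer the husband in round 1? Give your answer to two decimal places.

288.07

Round 5 (the wife proposes): the husband will accept anything ≥ 0, so the wife offers 0 and keeps 800.
Round 4 (the husband proposes): the wife can get 800 next round, worth 0.56 × 800 = 448 now; the husband offers that and keeps 352.
Round 3 (the wife proposes): the husband can get 352 next round, worth 0.61 × 352 = 214.72 now; the wife offers that and keeps 585.28.
Round 2 (the husband proposes): the wife can get 585.28 next round, worth 0.56 × 585.28 = 327.7568 now; the husband offers that and keeps 472.2432.
Round 1 (the wife proposes): the husband can get 472.2432 next round, worth 0.61 × 472.2432 = 288.068352 now; the wife offers that and keeps 511.931648.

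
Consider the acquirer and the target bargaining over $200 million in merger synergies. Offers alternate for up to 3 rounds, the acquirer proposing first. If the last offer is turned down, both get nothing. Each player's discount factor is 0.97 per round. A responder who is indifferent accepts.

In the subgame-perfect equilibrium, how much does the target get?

Work backward from the last round.
Round 3 (the acquirer proposes): rejection yields 0 for the target; the acquirer offers 0 and keeps 200.
Round 2 (the target proposes): the acquirer can get 200 next round, worth 0.97 × 200 = 194 now, so the target offers 194, keeping 6.
Round 1 (the acquirer proposes): the target can get 6 next round, worth 0.97 × 6 = 5.82 now, so the acquirer offers 5.82, keeping 194.18.

5.82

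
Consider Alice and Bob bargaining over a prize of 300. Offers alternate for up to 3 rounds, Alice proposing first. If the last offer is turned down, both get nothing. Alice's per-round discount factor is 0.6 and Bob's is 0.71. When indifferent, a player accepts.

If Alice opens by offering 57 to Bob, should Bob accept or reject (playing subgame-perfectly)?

Round 3 (Alice proposes): Bob will accept anything ≥ 0, so Alice offers 0 and keeps 300.
Round 2 (Bob proposes): Alice can get 300 next round, worth 0.6 × 300 = 180 now. Bob offers 180 and keeps 300 − 180 = 120.
So by rejecting in round 1, Bob gets 120 next round, worth 0.71 × 120 = 85.2 now.
Offer 57 < 85.2, so Bob rejects.

Reject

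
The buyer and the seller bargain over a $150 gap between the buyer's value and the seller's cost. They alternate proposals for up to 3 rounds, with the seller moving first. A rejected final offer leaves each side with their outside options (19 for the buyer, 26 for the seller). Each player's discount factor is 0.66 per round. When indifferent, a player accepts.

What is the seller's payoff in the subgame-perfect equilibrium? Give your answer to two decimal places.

108.06

Round 3 (the seller proposes): the buyer gets 19 if talks fail, so the seller offers 19 and keeps 131.
Round 2 (the buyer proposes): the seller can get 131 next round, worth 0.66 × 131 = 86.46 now. The buyer offers 86.46 and keeps 150 − 86.46 = 63.54.
Round 1 (the seller proposes): the buyer can get 63.54 next round, worth 0.66 × 63.54 = 41.9364 now, so the seller offers 41.9364, keeping 108.0636.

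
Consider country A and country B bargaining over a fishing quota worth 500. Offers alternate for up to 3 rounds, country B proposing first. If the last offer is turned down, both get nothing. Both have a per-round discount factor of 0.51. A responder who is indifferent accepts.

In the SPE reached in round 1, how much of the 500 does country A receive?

Round 3 (country B proposes): country A will accept anything ≥ 0, so country B offers 0 and keeps 500.
Round 2 (country A proposes): country B can get 500 next round, worth 0.51 × 500 = 255 now; country A offers that and keeps 245.
Round 1 (country B proposes): country A can get 245 next round, worth 0.51 × 245 = 124.95 now; country B offers that and keeps 375.05.

124.95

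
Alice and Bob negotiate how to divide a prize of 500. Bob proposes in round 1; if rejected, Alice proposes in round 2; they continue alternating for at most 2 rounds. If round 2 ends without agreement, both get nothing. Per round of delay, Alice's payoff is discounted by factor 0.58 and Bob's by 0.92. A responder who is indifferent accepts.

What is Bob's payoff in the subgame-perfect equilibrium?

Round 2 (Alice proposes): Bob will accept anything ≥ 0, so Alice offers 0 and keeps 500.
Round 1 (Bob proposes): Alice can get 500 next round, worth 0.58 × 500 = 290 now; Bob offers that and keeps 210.

210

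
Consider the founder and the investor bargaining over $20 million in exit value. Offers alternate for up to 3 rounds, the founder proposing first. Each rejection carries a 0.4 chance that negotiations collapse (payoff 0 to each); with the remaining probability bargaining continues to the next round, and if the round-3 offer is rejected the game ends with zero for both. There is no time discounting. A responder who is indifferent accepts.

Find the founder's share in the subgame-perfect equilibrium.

15.2

Round 3 (the founder proposes): the investor will accept anything ≥ 0, so the founder offers 0 and keeps 20.
Round 2 (the investor proposes): rejecting gives the founder an expected 0.6 × 20 = 12. The investor offers 12 and keeps 20 − 12 = 8.
Round 1 (the founder proposes): rejecting gives the investor an expected 0.6 × 8 = 4.8. The founder offers 4.8 and keeps 20 − 4.8 = 15.2.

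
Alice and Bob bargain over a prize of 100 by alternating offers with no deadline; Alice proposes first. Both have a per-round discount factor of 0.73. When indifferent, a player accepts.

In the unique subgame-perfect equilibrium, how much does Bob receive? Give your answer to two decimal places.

When Alice proposes, Bob accepts any offer worth at least 0.73 times what Bob would get by proposing next round; and vice versa.
This gives x = 100 − 0.73y and y = 100 − 0.73x, where x and y are each side's share when it proposes.
Hence (1 − 0.73·0.73)x = 100(1 − 0.73), i.e. 0.4671·x = 27.
x ≈ 57.8035; Bob's share is 100 − x ≈ 42.1965.

42.20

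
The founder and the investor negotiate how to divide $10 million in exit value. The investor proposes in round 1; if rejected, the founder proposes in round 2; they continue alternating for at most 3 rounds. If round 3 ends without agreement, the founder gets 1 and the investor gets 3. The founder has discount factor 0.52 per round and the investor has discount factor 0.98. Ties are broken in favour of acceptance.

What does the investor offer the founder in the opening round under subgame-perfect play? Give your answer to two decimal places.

0.61

Round 3 (the investor proposes): the founder gets 1 if talks fail, so the investor offers 1 and keeps 9.
Round 2 (the founder proposes): the investor can get 9 next round, worth 0.98 × 9 = 8.82 now. The founder offers 8.82 and keeps 10 − 8.82 = 1.18.
Round 1 (the investor proposes): the founder can get 1.18 next round, worth 0.52 × 1.18 = 0.6136 now; the investor offers that and keeps 9.3864.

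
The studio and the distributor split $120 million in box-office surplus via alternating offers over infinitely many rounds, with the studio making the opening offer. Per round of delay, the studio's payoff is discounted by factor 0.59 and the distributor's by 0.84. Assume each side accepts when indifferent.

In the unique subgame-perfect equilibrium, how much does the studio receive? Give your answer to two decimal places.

When the studio proposes, the distributor accepts any offer worth at least 0.84 times what the distributor would get by proposing next round; and vice versa.
This gives x = 120 − 0.84y and y = 120 − 0.59x, where x and y are each side's share when it proposes.
Hence (1 − 0.84·0.59)x = 120(1 − 0.84), i.e. 0.5044·x = 19.2.
x ≈ 38.0650; the distributor's share is 120 − x ≈ 81.9350.

38.07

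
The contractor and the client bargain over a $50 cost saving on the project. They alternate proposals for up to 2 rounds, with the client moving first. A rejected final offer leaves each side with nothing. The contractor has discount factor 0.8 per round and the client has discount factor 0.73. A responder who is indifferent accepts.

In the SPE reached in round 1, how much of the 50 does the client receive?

Solve by backward induction from round 2.
Round 2 (the contractor proposes): the client will accept anything ≥ 0, so the contractor offers 0 and keeps 50.
Round 1 (the client proposes): the contractor can get 50 next round, worth 0.8 × 50 = 40 now, so the client offers 40, keeping 10.

10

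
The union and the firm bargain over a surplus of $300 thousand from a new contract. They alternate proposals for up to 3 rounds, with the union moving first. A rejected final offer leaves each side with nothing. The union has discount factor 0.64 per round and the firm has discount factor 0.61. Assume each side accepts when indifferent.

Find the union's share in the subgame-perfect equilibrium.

234.12

Round 3 (the union proposes): rejection yields 0 for the firm; the union offers 0 and keeps 300.
Round 2 (the firm proposes): the union can get 300 next round, worth 0.64 × 300 = 192 now; the firm offers that and keeps 108.
Round 1 (the union proposes): the firm can get 108 next round, worth 0.61 × 108 = 65.88 now, so the union offers 65.88, keeping 234.12.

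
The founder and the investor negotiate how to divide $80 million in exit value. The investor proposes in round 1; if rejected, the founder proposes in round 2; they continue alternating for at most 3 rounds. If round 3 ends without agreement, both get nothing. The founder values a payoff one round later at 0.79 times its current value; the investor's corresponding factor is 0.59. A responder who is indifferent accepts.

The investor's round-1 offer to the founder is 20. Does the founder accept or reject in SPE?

Round 3 (the investor proposes): rejection yields 0 for the founder; the investor offers 0 and keeps 80.
Round 2 (the founder proposes): the investor can get 80 next round, worth 0.59 × 80 = 47.2 now; the founder offers that and keeps 32.8.
So by rejecting in round 1, the founder gets 32.8 next round, worth 0.79 × 32.8 = 25.912 now.
Offer 20 < 25.912, so the founder rejects.

Reject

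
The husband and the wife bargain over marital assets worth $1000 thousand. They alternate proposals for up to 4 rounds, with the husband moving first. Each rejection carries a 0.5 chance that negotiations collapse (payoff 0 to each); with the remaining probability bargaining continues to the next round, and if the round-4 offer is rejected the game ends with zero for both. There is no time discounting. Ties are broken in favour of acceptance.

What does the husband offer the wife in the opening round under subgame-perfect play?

375

By backward induction:
Round 4 (the wife proposes): the husband will accept anything ≥ 0, so the wife offers 0 and keeps 1000.
Round 3 (the husband proposes): rejecting gives the wife an expected 0.5 × 1000 = 500, so the husband offers 500, keeping 500.
Round 2 (the wife proposes): rejecting gives the husband an expected 0.5 × 500 = 250. The wife offers 250 and keeps 1000 − 250 = 750.
Round 1 (the husband proposes): rejecting gives the wife an expected 0.5 × 750 = 375, so the husband offers 375, keeping 625.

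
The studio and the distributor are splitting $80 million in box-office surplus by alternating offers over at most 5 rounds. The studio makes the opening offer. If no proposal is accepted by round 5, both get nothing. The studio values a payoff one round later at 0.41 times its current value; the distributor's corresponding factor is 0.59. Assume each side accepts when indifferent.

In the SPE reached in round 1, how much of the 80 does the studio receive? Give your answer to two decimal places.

45.42

Round 5 (the studio proposes): rejection yields 0 for the distributor; the studio offers 0 and keeps 80.
Round 4 (the distributor proposes): the studio can get 80 next round, worth 0.41 × 80 = 32.8 now; the distributor offers that and keeps 47.2.
Round 3 (the studio proposes): the distributor can get 47.2 next round, worth 0.59 × 47.2 = 27.848 now. The studio offers 27.848 and keeps 80 − 27.848 = 52.152.
Round 2 (the distributor proposes): the studio can get 52.152 next round, worth 0.41 × 52.152 = 21.38232 now; the distributor offers that and keeps 58.61768.
Round 1 (the studio proposes): the distributor can get 58.61768 next round, worth 0.59 × 58.61768 = 34.5844312 now, so the studio offers 34.5844312, keeping 45.4155688.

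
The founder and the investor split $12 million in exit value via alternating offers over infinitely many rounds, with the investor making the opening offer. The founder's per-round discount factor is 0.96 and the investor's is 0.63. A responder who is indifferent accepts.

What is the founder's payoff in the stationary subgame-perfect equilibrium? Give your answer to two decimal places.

10.79

Let x be the investor's share when the investor proposes and y be the founder's share when the founder proposes.
The founder accepts iff offered ≥ 0.96·y, so x = 12 − 0.96y. Symmetrically y = 12 − 0.63x.
Substituting: x = 12 − 0.96(12 − 0.63x), giving x(1 − 0.63·0.96) = 12(1 − 0.96).
So x = 12 × 0.04 / 0.3952 ≈ 1.2146, and the founder receives 12 − x ≈ 10.7854.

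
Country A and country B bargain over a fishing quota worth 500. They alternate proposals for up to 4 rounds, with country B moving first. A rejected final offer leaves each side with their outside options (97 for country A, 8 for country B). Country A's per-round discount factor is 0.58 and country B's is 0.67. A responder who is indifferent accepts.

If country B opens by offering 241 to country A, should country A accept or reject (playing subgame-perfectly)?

Round 4 (country A proposes): country B gets 8 if talks fail, so country A offers 8 and keeps 492.
Round 3 (country B proposes): country A can get 492 next round, worth 0.58 × 492 = 285.36 now; country B offers that and keeps 214.64.
Round 2 (country A proposes): country B can get 214.64 next round, worth 0.67 × 214.64 = 143.8088 now. Country A offers 143.8088 and keeps 500 − 143.8088 = 356.1912.
So by rejecting in round 1, country A gets 356.1912 next round, worth 0.58 × 356.1912 = 206.590896 now.
Offer 241 ≥ 206.590896, so country A accepts.

Accept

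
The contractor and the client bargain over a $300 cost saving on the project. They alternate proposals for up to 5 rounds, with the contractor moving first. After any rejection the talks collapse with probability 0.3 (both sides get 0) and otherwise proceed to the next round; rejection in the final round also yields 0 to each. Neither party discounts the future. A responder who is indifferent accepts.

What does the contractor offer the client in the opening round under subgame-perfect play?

93.87

Round 5 (the contractor proposes): the client will accept anything ≥ 0, so the contractor offers 0 and keeps 300.
Round 4 (the client proposes): rejecting gives the contractor an expected 0.7 × 300 = 210, so the client offers 210, keeping 90.
Round 3 (the contractor proposes): rejecting gives the client an expected 0.7 × 90 = 63, so the contractor offers 63, keeping 237.
Round 2 (the client proposes): rejecting gives the contractor an expected 0.7 × 237 = 165.9. The client offers 165.9 and keeps 300 − 165.9 = 134.1.
Round 1 (the contractor proposes): rejecting gives the client an expected 0.7 × 134.1 = 93.87. The contractor offers 93.87 and keeps 300 − 93.87 = 206.13.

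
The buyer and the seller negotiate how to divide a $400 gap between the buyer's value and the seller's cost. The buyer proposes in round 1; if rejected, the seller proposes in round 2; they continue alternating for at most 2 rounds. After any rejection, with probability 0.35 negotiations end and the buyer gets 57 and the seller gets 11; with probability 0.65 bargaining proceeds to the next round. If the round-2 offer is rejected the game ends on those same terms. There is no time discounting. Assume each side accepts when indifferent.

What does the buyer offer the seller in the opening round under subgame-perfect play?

226.8

Round 2 (the seller proposes): the buyer gets 57 if talks fail, so the seller offers 57 and keeps 343.
Round 1 (the buyer proposes): rejecting gives the seller an expected 0.65 × 343 + 0.35 × 11 = 226.8, so the buyer offers 226.8, keeping 173.2.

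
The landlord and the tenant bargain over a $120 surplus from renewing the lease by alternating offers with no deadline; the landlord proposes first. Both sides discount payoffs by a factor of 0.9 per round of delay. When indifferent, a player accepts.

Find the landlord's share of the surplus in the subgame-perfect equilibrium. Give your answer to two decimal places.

In a stationary SPE each proposer offers the other exactly their discounted continuation value.
If the landlord keeps x when proposing and the tenant keeps y when proposing, then x = 120 − 0.9y and y = 120 − 0.9x.
Solving: x = 120(1 − 0.9) / (1 − 0.9·0.9) = 12 / 0.19 ≈ 63.1579.
The tenant gets 120 − 63.1579 ≈ 56.8421.

63.16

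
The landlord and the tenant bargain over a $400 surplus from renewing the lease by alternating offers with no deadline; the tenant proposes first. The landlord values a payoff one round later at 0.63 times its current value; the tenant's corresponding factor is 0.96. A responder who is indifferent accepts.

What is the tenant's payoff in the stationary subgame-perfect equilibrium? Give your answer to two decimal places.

374.49

Let x be the tenant's share when the tenant proposes and y be the landlord's share when the landlord proposes.
The landlord accepts iff offered ≥ 0.63·y, so x = 400 − 0.63y. Symmetrically y = 400 − 0.96x.
Substituting: x = 400 − 0.63(400 − 0.96x), giving x(1 − 0.96·0.63) = 400(1 − 0.63).
So x = 400 × 0.37 / 0.3952 ≈ 374.4939, and the landlord receives 400 − x ≈ 25.5061.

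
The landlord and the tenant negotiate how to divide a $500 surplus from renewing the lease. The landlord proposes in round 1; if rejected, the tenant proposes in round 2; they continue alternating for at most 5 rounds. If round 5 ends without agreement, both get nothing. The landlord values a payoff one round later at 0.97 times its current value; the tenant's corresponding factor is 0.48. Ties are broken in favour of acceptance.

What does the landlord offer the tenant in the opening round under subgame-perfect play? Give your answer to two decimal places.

By backward induction:
Round 5 (the landlord proposes): rejection yields 0 for the tenant; the landlord offers 0 and keeps 500.
Round 4 (the tenant proposes): the landlord can get 500 next round, worth 0.97 × 500 = 485 now; the tenant offers that and keeps 15.
Round 3 (the landlord proposes): the tenant can get 15 next round, worth 0.48 × 15 = 7.2 now. The landlord offers 7.2 and keeps 500 − 7.2 = 492.8.
Round 2 (the tenant proposes): the landlord can get 492.8 next round, worth 0.97 × 492.8 = 478.016 now, so the tenant offers 478.016, keeping 21.984.
Round 1 (the landlord proposes): the tenant can get 21.984 next round, worth 0.48 × 21.984 = 10.55232 now; the landlord offers that and keeps 489.44768.

10.55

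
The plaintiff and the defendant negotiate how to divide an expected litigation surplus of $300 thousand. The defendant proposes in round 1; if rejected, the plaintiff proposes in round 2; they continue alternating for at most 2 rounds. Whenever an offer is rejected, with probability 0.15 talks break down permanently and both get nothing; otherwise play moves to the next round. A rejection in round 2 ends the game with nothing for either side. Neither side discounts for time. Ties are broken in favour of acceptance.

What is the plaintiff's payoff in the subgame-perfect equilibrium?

By backward induction:
Round 2 (the plaintiff proposes): rejection yields 0 for the defendant; the plaintiff offers 0 and keeps 300.
Round 1 (the defendant proposes): rejecting gives the plaintiff an expected 0.85 × 300 = 255, so the defendant offers 255, keeping 45.

255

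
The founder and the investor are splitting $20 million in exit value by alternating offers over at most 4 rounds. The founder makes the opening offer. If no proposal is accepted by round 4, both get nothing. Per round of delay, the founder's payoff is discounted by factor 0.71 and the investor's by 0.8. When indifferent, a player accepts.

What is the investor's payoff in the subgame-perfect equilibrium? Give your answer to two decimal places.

Round 4 (the investor proposes): rejection yields 0 for the founder; the investor offers 0 and keeps 20.
Round 3 (the founder proposes): the investor can get 20 next round, worth 0.8 × 20 = 16 now. The founder offers 16 and keeps 20 − 16 = 4.
Round 2 (the investor proposes): the founder can get 4 next round, worth 0.71 × 4 = 2.84 now, so the investor offers 2.84, keeping 17.16.
Round 1 (the founder proposes): the investor can get 17.16 next round, worth 0.8 × 17.16 = 13.728 now; the founder offers that and keeps 6.272.

13.73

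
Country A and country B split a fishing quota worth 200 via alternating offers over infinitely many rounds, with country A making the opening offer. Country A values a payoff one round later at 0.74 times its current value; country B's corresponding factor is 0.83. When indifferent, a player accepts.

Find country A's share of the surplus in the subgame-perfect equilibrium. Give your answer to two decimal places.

Let x be country A's share when country A proposes and y be country B's share when country B proposes.
Country B accepts iff offered ≥ 0.83·y, so x = 200 − 0.83y. Symmetrically y = 200 − 0.74x.
Substituting: x = 200 − 0.83(200 − 0.74x), giving x(1 − 0.74·0.83) = 200(1 − 0.83).
So x = 200 × 0.17 / 0.3858 ≈ 88.1286, and country B receives 200 − x ≈ 111.8714.

88.13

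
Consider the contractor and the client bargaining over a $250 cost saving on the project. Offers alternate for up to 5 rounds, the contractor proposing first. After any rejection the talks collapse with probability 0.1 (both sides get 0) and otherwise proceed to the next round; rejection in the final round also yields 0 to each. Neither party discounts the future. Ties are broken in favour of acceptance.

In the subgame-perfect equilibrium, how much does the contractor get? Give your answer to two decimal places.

209.28

Round 5 (the contractor proposes): rejection yields 0 for the client; the contractor offers 0 and keeps 250.
Round 4 (the client proposes): rejecting gives the contractor an expected 0.9 × 250 = 225; the client offers that and keeps 25.
Round 3 (the contractor proposes): rejecting gives the client an expected 0.9 × 25 = 22.5. The contractor offers 22.5 and keeps 250 − 22.5 = 227.5.
Round 2 (the client proposes): rejecting gives the contractor an expected 0.9 × 227.5 = 204.75, so the client offers 204.75, keeping 45.25.
Round 1 (the contractor proposes): rejecting gives the client an expected 0.9 × 45.25 = 40.725. The contractor offers 40.725 and keeps 250 − 40.725 = 209.275.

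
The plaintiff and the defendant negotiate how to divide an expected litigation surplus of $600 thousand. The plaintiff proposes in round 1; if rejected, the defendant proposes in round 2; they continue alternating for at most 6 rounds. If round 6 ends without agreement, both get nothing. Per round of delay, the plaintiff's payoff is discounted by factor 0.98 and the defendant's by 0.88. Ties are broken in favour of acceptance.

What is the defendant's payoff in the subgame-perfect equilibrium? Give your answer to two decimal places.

Round 6 (the defendant proposes): rejection yields 0 for the plaintiff; the defendant offers 0 and keeps 600.
Round 5 (the plaintiff proposes): the defendant can get 600 next round, worth 0.88 × 600 = 528 now; the plaintiff offers that and keeps 72.
Round 4 (the defendant proposes): the plaintiff can get 72 next round, worth 0.98 × 72 = 70.56 now, so the defendant offers 70.56, keeping 529.44.
Round 3 (the plaintiff proposes): the defendant can get 529.44 next round, worth 0.88 × 529.44 = 465.9072 now; the plaintiff offers that and keeps 134.0928.
Round 2 (the defendant proposes): the plaintiff can get 134.0928 next round, worth 0.98 × 134.0928 = 131.410944 now. The defendant offers 131.410944 and keeps 600 − 131.410944 = 468.589056.
Round 1 (the plaintiff proposes): the defendant can get 468.589056 next round, worth 0.88 × 468.589056 = 412.35836928 now. The plaintiff offers 412.35836928 and keeps 600 − 412.35836928 = 187.64163072.

412.36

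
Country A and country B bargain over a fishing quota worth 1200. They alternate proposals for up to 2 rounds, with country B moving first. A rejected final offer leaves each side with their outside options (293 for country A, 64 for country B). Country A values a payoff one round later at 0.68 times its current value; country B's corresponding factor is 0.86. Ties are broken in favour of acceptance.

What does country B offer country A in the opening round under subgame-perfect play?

772.48

Round 2 (country A proposes): country B gets 64 if talks fail, so country A offers 64 and keeps 1136.
Round 1 (country B proposes): country A can get 1136 next round, worth 0.68 × 1136 = 772.48 now. Country B offers 772.48 and keeps 1200 − 772.48 = 427.52.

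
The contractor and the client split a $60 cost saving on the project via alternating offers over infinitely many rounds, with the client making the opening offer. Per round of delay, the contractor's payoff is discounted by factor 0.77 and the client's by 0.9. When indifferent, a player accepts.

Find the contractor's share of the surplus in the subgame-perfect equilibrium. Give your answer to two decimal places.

When the client proposes, the contractor accepts any offer worth at least 0.77 times what the contractor would get by proposing next round; and vice versa.
This gives x = 60 − 0.77y and y = 60 − 0.9x, where x and y are each side's share when it proposes.
Hence (1 − 0.77·0.9)x = 60(1 − 0.77), i.e. 0.307·x = 13.8.
x ≈ 44.9511; the contractor's share is 60 − x ≈ 15.0489.

15.05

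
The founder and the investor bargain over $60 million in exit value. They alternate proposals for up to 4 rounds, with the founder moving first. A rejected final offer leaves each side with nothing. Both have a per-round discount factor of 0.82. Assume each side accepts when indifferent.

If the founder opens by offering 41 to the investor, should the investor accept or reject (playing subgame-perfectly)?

Reject

Round 4 (the investor proposes): rejection yields 0 for the founder; the investor offers 0 and keeps 60.
Round 3 (the founder proposes): the investor can get 60 next round, worth 0.82 × 60 = 49.2 now, so the founder offers 49.2, keeping 10.8.
Round 2 (the investor proposes): the founder can get 10.8 next round, worth 0.82 × 10.8 = 8.856 now, so the investor offers 8.856, keeping 51.144.
So by rejecting in round 1, the investor gets 51.144 next round, worth 0.82 × 51.144 = 41.93808 now.
Offer 41 < 41.93808, so the investor rejects.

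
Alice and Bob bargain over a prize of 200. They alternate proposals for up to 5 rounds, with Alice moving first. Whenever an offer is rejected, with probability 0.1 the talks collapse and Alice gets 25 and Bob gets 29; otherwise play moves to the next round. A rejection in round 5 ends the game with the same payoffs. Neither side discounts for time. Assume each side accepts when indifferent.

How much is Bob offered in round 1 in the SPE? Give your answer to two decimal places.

Round 5 (Alice proposes): Bob gets 29 if talks fail, so Alice offers 29 and keeps 171.
Round 4 (Bob proposes): rejecting gives Alice an expected 0.9 × 171 + 0.1 × 25 = 156.4. Bob offers 156.4 and keeps 200 − 156.4 = 43.6.
Round 3 (Alice proposes): rejecting gives Bob an expected 0.9 × 43.6 + 0.1 × 29 = 42.14; Alice offers that and keeps 157.86.
Round 2 (Bob proposes): rejecting gives Alice an expected 0.9 × 157.86 + 0.1 × 25 = 144.574, so Bob offers 144.574, keeping 55.426.
Round 1 (Alice proposes): rejecting gives Bob an expected 0.9 × 55.426 + 0.1 × 29 = 52.7834, so Alice offers 52.7834, keeping 147.2166.

52.78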